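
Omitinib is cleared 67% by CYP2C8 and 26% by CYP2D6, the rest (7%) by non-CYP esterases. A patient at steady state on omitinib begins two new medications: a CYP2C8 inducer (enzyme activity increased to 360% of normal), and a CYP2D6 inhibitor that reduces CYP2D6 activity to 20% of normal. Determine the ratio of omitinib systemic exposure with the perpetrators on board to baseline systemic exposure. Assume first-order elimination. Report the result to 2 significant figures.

0.39

The CYP2C8 pathway (67% of clearance) is boosted to 3.6× activity: 0.67 × 3.6 = 2.412.
The CYP2D6 pathway (26% of clearance) is reduced to 0.2× activity: 0.26 × 0.2 = 0.052.
The remaining 7% of clearance is unaffected.
CL_new/CL_old = 2.412 + 0.052 + 0.07 = 2.534.
Because systemic exposure varies inversely with clearance, the combined effect is 1 / 2.534 = 0.39.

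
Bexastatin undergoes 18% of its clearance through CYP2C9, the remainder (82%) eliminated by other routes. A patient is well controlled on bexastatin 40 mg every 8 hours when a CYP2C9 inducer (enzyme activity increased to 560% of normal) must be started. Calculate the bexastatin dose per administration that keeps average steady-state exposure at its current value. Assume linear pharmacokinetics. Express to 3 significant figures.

73.1 mg

CYP2C9: 0.18 × 5.6 = 1.008
Other: 0.82 (unchanged)
CL_new/CL_old = 1.008 + 0.82 = 1.828.
Css,avg = (dose rate)/CL, so holding Css fixed requires dose ∝ CL: 40 × 1.828 = 73.1 mg.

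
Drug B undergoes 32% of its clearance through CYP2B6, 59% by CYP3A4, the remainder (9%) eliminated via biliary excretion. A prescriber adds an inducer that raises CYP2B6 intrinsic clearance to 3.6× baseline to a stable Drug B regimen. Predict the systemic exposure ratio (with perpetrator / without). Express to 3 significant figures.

The CYP2B6 pathway (32% of clearance) increases to 3.6× activity: 0.32 × 3.6 = 1.152.
CYP3A4 (59%) and the residual 9% are unaffected.
Relative clearance = 1.152 + 0.59 + 0.09 = 1.832.
Since systemic exposure ∝ 1/CL, the ratio is 1 / 1.832 = 0.546.

0.546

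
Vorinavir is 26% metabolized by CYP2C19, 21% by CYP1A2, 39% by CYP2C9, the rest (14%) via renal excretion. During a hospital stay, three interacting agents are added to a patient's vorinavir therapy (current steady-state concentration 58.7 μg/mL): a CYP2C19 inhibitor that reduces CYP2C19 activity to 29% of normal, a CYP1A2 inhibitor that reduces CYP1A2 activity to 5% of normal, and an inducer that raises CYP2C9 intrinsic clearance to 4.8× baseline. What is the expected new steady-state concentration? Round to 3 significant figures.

CYP2C19: 0.26 × 0.29 = 0.0754
CYP1A2: 0.21 × 0.05 = 0.0105
CYP2C9: 0.39 × 4.8 = 1.872
Other: 0.14 (unchanged)
CL_new/CL_old = 0.0754 + 0.0105 + 1.872 + 0.14 = 2.0979.
Steady-state concentration ∝ 1/CL: new value = 58.7 / 2.0979 = 28.0 μg/mL.

28.0 μg/mL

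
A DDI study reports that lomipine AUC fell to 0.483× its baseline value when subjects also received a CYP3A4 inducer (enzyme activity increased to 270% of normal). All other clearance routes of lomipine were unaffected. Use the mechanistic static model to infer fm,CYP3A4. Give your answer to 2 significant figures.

Let x = fm,CYP3A4. Because AUC ∝ 1/CL, relative clearance rose to 1/0.483 = 2.07.
Only the CYP3A4 route changed, so 2.07 = x·2.7 + (1 − x), giving x = 0.63.

0.63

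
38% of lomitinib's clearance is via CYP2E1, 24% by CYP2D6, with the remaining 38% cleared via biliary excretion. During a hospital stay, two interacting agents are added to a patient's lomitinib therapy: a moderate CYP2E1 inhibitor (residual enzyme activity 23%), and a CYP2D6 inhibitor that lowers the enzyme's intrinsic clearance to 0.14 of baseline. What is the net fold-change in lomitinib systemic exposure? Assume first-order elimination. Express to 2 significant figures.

The CYP2E1 pathway (38% of clearance) falls to 0.23× activity: 0.38 × 0.23 = 0.0874.
The CYP2D6 pathway (24% of clearance) drops to 0.14× activity: 0.24 × 0.14 = 0.0336.
Non-CYP routes (38%) are unchanged.
New clearance relative to baseline: 0.0874 + 0.0336 + 0.38 = 0.501.
Systemic exposure ∝ 1/CL: fold-change = 1 / 0.501 = 2.0.

2.0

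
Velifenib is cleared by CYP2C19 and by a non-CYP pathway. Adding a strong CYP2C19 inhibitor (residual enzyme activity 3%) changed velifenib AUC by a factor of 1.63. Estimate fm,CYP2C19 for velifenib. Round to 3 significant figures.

Call the CYP2C19 fraction fm. After the interaction, CL_new/CL_old = fm × 0.03 + (1 − fm).
AUC ratio = 1 / (new CL fraction), so new CL fraction = 1 / 1.63 = 0.6135.
fm × 0.03 + 1 − fm = 0.6135  ⇒  fm × (0.03 − 1) = −0.3865  ⇒  fm = 0.398.

0.398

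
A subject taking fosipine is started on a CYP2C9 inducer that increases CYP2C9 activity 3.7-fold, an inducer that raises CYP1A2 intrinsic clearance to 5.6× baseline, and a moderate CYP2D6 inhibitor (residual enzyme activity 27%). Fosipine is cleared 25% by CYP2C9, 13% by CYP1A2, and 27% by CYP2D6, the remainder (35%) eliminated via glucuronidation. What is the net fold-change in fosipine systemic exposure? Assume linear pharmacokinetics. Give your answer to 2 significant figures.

The CYP2C9 pathway (25% of clearance) increases to 3.7× activity: 0.25 × 3.7 = 0.925.
The CYP1A2 pathway (13% of clearance) is boosted to 5.6× activity: 0.13 × 5.6 = 0.728.
The CYP2D6 pathway (27% of clearance) drops to 0.27× activity: 0.27 × 0.27 = 0.0729.
The remaining 35% of clearance is unaffected.
Relative clearance = 0.925 + 0.728 + 0.0729 + 0.35 = 2.0759.
Net systemic exposure ratio = 1 / 2.0759 = 0.48.

0.48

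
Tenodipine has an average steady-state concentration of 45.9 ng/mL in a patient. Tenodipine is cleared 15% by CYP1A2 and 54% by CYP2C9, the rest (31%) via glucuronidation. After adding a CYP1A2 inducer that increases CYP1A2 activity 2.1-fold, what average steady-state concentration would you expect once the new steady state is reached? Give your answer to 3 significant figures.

39.4 ng/mL

CYP1A2: 0.15 × 2.1 = 0.315
CYP2C9: 0.54 (unchanged)
Other: 0.31 (unchanged)
Relative clearance = 0.315 + 0.54 + 0.31 = 1.165.
With dosing unchanged, average steady-state concentration scales as 1/CL: 45.9 / 1.165 = 39.4 ng/mL.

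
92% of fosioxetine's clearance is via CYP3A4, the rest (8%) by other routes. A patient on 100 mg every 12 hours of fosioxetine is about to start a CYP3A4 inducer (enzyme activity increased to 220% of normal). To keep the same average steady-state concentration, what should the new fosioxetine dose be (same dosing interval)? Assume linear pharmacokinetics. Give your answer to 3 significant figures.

210 mg

The CYP3A4 pathway (92% of clearance) increases to 2.2× activity: 0.92 × 2.2 = 2.024.
The remaining 8% of clearance is unaffected.
CL_new/CL_old = 2.024 + 0.08 = 2.104.
Exposure is unchanged when dose changes in proportion to clearance. New dose = 100 mg × 2.104 = 210 mg.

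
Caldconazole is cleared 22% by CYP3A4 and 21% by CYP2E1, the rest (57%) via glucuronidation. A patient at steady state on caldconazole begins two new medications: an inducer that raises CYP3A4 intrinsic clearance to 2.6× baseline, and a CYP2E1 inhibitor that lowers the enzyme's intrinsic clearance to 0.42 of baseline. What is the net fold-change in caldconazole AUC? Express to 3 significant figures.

0.813

The CYP3A4 pathway (22% of clearance) is boosted to 2.6× activity: 0.22 × 2.6 = 0.572.
The CYP2E1 pathway (21% of clearance) is reduced to 0.42× activity: 0.21 × 0.42 = 0.0882.
The remaining 57% of clearance is unaffected.
New clearance relative to baseline: 0.572 + 0.0882 + 0.57 = 1.2302.
Because AUC varies inversely with clearance, the combined effect is 1 / 1.2302 = 0.813.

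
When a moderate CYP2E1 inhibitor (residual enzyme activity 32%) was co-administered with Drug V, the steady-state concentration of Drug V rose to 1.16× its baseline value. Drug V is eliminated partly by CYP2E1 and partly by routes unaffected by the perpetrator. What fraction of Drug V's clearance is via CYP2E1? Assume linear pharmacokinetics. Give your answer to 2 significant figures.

0.20

CL'/CL = 1 / 1.16 = 0.8621
0.32·fm + (1 − fm) = 0.8621
fm = (0.8621 − 1) / (0.32 − 1) = 0.20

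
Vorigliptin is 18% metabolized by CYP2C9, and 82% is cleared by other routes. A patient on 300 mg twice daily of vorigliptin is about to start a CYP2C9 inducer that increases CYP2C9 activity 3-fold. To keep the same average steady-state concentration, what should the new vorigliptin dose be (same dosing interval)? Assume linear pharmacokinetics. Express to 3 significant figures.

408 mg

The CYP2C9 pathway (18% of clearance) is boosted to 3× activity: 0.18 × 3 = 0.54.
Non-CYP routes (82%) are unchanged.
New clearance relative to baseline: 0.54 + 0.82 = 1.36.
Exposure is unchanged when dose changes in proportion to clearance. New dose = 300 mg × 1.36 = 408 mg.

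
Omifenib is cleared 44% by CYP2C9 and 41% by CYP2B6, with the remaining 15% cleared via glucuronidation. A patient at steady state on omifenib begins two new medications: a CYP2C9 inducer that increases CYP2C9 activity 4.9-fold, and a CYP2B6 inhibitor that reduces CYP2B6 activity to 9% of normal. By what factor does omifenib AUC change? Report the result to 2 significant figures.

0.43

CYP2C9: 0.44 × 4.9 = 2.156
CYP2B6: 0.41 × 0.09 = 0.0369
Other: 0.15 (unchanged)
CL_new/CL_old = 2.156 + 0.0369 + 0.15 = 2.3429.
Net AUC ratio = 1 / 2.3429 = 0.43.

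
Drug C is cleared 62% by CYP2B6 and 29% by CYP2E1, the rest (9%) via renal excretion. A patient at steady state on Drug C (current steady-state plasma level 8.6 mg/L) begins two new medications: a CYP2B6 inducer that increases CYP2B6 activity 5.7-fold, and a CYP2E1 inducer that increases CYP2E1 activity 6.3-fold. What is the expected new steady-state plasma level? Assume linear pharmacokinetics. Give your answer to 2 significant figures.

1.6 mg/L

The CYP2B6 pathway (62% of clearance) is boosted to 5.7× activity: 0.62 × 5.7 = 3.534.
The CYP2E1 pathway (29% of clearance) rises to 6.3× activity: 0.29 × 6.3 = 1.827.
Non-CYP routes (9%) are unchanged.
Relative clearance = 3.534 + 1.827 + 0.09 = 5.451.
Dividing the baseline by the relative clearance: 8.6 / 5.451 = 1.6 mg/L.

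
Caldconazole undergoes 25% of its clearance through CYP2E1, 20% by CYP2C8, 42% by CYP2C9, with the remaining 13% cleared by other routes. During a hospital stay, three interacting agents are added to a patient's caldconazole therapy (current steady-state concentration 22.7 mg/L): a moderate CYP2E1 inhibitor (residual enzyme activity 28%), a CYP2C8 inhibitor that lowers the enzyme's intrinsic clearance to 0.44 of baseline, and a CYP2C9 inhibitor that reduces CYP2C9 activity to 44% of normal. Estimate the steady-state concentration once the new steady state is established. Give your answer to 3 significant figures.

CYP2E1: 0.25 × 0.28 = 0.07
CYP2C8: 0.2 × 0.44 = 0.088
CYP2C9: 0.42 × 0.44 = 0.1848
Other: 0.13 (unchanged)
CL_new/CL_old = 0.07 + 0.088 + 0.1848 + 0.13 = 0.4728.
New steady-state concentration = 22.7 / 0.4728 = 48.0 mg/L (concentration scales inversely with clearance).

48.0 mg/L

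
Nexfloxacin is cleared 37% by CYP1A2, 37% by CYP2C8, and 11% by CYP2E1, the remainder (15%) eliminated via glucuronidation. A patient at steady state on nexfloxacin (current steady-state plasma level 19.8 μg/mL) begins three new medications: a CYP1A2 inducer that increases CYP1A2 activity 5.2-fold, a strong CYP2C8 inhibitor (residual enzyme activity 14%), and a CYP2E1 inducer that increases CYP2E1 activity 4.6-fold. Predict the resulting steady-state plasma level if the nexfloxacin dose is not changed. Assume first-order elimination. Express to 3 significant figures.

CYP1A2: 0.37 × 5.2 = 1.924
CYP2C8: 0.37 × 0.14 = 0.0518
CYP2E1: 0.11 × 4.6 = 0.506
Other: 0.15 (unchanged)
New clearance relative to baseline: 1.924 + 0.0518 + 0.506 + 0.15 = 2.6318.
Steady-state plasma level ∝ 1/CL: new value = 19.8 / 2.6318 = 7.52 μg/mL.

7.52 μg/mL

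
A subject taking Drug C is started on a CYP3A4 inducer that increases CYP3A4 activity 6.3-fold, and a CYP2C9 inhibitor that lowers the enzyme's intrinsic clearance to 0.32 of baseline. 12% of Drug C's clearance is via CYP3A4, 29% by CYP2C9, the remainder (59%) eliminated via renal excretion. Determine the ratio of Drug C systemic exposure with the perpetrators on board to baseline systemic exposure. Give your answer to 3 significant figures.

The CYP3A4 pathway (12% of clearance) increases to 6.3× activity: 0.12 × 6.3 = 0.756.
The CYP2C9 pathway (29% of clearance) falls to 0.32× activity: 0.29 × 0.32 = 0.0928.
Non-CYP routes (59%) are unchanged.
Relative clearance = 0.756 + 0.0928 + 0.59 = 1.4388.
Net systemic exposure ratio = 1 / 1.4388 = 0.695.

0.695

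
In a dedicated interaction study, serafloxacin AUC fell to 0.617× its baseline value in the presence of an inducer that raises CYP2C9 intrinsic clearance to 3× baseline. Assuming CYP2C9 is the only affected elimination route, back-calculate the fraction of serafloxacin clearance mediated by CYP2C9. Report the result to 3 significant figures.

0.310

Let x = fm,CYP2C9. Because AUC ∝ 1/CL, relative clearance rose to 1/0.617 = 1.621.
Setting x·3 + (1 − x) = 1.621 and solving: x = (1.621 − 1)/(3 − 1) = 0.310.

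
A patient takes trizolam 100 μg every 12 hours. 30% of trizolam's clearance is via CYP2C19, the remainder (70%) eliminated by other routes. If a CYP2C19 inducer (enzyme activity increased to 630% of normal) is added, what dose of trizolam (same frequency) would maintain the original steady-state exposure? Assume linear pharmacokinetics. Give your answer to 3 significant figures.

The CYP2C19 pathway (30% of clearance) rises to 6.3× activity: 0.3 × 6.3 = 1.89.
The remaining 70% of clearance is unaffected.
New clearance relative to baseline: 1.89 + 0.7 = 2.59.
Exposure is unchanged when dose changes in proportion to clearance. New dose = 100 μg × 2.59 = 259 μg.

259 μg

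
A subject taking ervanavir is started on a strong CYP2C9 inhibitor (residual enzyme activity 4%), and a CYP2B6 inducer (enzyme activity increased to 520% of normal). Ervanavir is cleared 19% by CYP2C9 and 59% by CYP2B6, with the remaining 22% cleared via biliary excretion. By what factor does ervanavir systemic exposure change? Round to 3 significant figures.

0.303

CYP2C9: 0.19 × 0.04 = 0.0076
CYP2B6: 0.59 × 5.2 = 3.068
Other: 0.22 (unchanged)
CL_new/CL_old = 0.0076 + 3.068 + 0.22 = 3.2956.
Net systemic exposure ratio = 1 / 3.2956 = 0.303.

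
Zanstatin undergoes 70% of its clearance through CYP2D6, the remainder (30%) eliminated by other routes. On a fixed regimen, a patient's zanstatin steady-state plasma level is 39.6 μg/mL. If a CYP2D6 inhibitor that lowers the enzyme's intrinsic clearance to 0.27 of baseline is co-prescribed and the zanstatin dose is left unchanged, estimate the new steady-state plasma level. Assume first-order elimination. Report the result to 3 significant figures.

81.0 μg/mL

The CYP2D6 pathway (70% of clearance) drops to 0.27× activity: 0.7 × 0.27 = 0.189.
The remaining 30% of clearance is unaffected.
Relative clearance = 0.189 + 0.3 = 0.489.
Steady-state plasma level ∝ 1/CL, so new value = 39.6 / 0.489 = 81.0 μg/mL.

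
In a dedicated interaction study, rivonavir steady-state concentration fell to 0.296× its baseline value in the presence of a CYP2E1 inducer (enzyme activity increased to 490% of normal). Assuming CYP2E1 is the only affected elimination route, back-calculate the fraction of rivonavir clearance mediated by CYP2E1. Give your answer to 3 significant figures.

Call the CYP2E1 fraction fm. After the interaction, CL_new/CL_old = fm × 4.9 + (1 − fm).
Steady-state concentration ratio = 1 / (new CL fraction), so new CL fraction = 1 / 0.296 = 3.378.
fm × 4.9 + 1 − fm = 3.378  ⇒  fm × (4.9 − 1) = 2.378  ⇒  fm = 0.610.

0.610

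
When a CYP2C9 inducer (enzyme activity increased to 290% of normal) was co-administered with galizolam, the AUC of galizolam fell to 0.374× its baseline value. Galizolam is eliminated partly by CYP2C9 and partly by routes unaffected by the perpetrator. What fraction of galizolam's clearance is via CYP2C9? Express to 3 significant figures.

CL'/CL = 1 / 0.374 = 2.674
2.9·fm + (1 − fm) = 2.674
fm = (2.674 − 1) / (2.9 − 1) = 0.881

0.881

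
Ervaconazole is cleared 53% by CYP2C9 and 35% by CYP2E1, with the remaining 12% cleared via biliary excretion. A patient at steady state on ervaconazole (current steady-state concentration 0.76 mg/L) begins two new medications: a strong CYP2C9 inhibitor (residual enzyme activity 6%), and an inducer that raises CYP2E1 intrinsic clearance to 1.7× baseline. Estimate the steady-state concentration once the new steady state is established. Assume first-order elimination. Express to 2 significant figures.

1.0 mg/L

The CYP2C9 pathway (53% of clearance) falls to 0.06× activity: 0.53 × 0.06 = 0.0318.
The CYP2E1 pathway (35% of clearance) increases to 1.7× activity: 0.35 × 1.7 = 0.595.
Non-CYP routes (12%) are unchanged.
Relative clearance = 0.0318 + 0.595 + 0.12 = 0.7468.
Dividing the baseline by the relative clearance: 0.76 / 0.7468 = 1.0 mg/L.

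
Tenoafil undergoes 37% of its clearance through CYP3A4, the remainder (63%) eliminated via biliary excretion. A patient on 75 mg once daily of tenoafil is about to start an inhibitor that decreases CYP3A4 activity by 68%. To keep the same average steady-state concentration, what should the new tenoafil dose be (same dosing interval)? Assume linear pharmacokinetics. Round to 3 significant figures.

56.1 mg

The CYP3A4 pathway (37% of clearance) is reduced to 0.32× activity: 0.37 × 0.32 = 0.1184.
The remaining 63% of clearance is unaffected.
New clearance relative to baseline: 0.1184 + 0.63 = 0.7484.
Exposure is unchanged when dose changes in proportion to clearance. New dose = 75 mg × 0.7484 = 56.1 mg.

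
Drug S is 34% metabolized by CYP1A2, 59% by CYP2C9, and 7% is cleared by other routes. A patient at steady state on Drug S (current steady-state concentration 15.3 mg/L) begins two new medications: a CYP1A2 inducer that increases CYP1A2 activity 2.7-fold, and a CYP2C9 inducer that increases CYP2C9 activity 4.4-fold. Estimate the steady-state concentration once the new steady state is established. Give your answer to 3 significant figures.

CYP1A2: 0.34 × 2.7 = 0.918
CYP2C9: 0.59 × 4.4 = 2.596
Other: 0.07 (unchanged)
Relative clearance = 0.918 + 2.596 + 0.07 = 3.584.
New steady-state concentration = 15.3 / 3.584 = 4.27 mg/L (concentration scales inversely with clearance).

4.27 mg/L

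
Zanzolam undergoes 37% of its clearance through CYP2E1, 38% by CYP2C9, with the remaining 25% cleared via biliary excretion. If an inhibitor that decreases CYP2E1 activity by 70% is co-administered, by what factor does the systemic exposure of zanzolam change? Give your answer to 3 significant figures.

1.35

The CYP2E1 pathway (37% of clearance) drops to 0.3× activity: 0.37 × 0.3 = 0.111.
CYP2C9 (38%) and the residual 25% are unaffected.
New clearance relative to baseline: 0.111 + 0.38 + 0.25 = 0.741.
Systemic exposure ratio = CL_old/CL_new = 1 / 0.741 = 1.35.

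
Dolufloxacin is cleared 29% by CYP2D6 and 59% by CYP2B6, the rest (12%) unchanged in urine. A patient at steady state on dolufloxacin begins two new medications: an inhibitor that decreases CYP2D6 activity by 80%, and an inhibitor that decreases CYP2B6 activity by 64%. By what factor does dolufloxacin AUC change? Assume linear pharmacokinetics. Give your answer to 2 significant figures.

2.6

CYP2D6: 0.29 × 0.2 = 0.058
CYP2B6: 0.59 × 0.36 = 0.2124
Other: 0.12 (unchanged)
New clearance relative to baseline: 0.058 + 0.2124 + 0.12 = 0.3904.
AUC ∝ 1/CL: fold-change = 1 / 0.3904 = 2.6.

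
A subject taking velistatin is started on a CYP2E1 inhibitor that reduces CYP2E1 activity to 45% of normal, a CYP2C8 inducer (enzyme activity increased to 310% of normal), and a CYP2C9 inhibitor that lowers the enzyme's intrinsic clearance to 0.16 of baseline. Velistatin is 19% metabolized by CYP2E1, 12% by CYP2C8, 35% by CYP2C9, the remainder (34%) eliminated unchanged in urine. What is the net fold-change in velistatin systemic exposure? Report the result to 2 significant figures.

1.2

The CYP2E1 pathway (19% of clearance) falls to 0.45× activity: 0.19 × 0.45 = 0.0855.
The CYP2C8 pathway (12% of clearance) increases to 3.1× activity: 0.12 × 3.1 = 0.372.
The CYP2C9 pathway (35% of clearance) is reduced to 0.16× activity: 0.35 × 0.16 = 0.056.
The remaining 34% of clearance is unaffected.
CL_new/CL_old = 0.0855 + 0.372 + 0.056 + 0.34 = 0.8535.
Systemic exposure ∝ 1/CL: fold-change = 1 / 0.8535 = 1.2.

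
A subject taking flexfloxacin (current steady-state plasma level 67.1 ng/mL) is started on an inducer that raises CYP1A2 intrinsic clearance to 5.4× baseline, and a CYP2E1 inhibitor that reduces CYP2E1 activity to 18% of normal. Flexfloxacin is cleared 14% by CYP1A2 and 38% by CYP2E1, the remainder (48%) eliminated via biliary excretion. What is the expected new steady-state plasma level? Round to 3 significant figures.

CYP1A2: 0.14 × 5.4 = 0.756
CYP2E1: 0.38 × 0.18 = 0.0684
Other: 0.48 (unchanged)
New clearance relative to baseline: 0.756 + 0.0684 + 0.48 = 1.3044.
Steady-state plasma level ∝ 1/CL: new value = 67.1 / 1.3044 = 51.4 ng/mL.

51.4 ng/mL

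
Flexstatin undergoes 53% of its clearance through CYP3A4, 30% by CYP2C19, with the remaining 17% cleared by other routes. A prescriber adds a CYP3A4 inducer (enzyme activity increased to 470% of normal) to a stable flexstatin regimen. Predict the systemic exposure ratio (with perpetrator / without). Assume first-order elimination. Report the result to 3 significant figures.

0.338

CYP3A4: 0.53 × 4.7 = 2.491
CYP2C19: 0.3 (unchanged)
Other: 0.17 (unchanged)
New clearance relative to baseline: 2.491 + 0.3 + 0.17 = 2.961.
Systemic exposure ratio = CL_old/CL_new = 1 / 2.961 = 0.338.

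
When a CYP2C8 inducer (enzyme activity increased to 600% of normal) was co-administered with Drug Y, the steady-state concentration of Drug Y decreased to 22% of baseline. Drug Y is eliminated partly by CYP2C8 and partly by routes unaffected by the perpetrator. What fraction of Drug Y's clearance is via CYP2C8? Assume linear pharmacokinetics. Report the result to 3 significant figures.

Call the CYP2C8 fraction fm. After the interaction, CL_new/CL_old = fm × 6 + (1 − fm).
Steady-state concentration ratio = 1 / (new CL fraction), so new CL fraction = 1 / 0.220 = 4.545.
fm × 6 + 1 − fm = 4.545  ⇒  fm × (6 − 1) = 3.545  ⇒  fm = 0.709.

0.709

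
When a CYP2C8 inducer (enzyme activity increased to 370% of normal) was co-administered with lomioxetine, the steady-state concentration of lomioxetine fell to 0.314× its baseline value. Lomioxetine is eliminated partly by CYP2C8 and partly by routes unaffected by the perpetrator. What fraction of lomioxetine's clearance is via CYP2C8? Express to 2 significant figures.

Call the CYP2C8 fraction fm. After the interaction, CL_new/CL_old = fm × 3.7 + (1 − fm).
Steady-state concentration ratio = 1 / (new CL fraction), so new CL fraction = 1 / 0.314 = 3.185.
fm × 3.7 + 1 − fm = 3.185  ⇒  fm × (3.7 − 1) = 2.185  ⇒  fm = 0.81.

0.81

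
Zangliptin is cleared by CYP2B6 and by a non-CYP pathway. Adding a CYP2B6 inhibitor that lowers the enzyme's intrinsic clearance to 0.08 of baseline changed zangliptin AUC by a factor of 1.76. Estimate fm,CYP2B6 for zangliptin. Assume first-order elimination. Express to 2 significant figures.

Call the CYP2B6 fraction fm. After the interaction, CL_new/CL_old = fm × 0.08 + (1 − fm).
AUC ratio = 1 / (new CL fraction), so new CL fraction = 1 / 1.76 = 0.5682.
fm × 0.08 + 1 − fm = 0.5682  ⇒  fm × (0.08 − 1) = −0.4318  ⇒  fm = 0.47.

0.47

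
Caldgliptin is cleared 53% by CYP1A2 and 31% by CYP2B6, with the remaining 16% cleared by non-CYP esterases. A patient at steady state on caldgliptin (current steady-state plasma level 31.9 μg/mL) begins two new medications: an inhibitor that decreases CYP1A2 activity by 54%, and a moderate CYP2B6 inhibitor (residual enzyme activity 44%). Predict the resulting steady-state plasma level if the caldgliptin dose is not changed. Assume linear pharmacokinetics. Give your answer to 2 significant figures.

The CYP1A2 pathway (53% of clearance) falls to 0.46× activity: 0.53 × 0.46 = 0.2438.
The CYP2B6 pathway (31% of clearance) drops to 0.44× activity: 0.31 × 0.44 = 0.1364.
Non-CYP routes (16%) are unchanged.
CL_new/CL_old = 0.2438 + 0.1364 + 0.16 = 0.5402.
Steady-state plasma level ∝ 1/CL: new value = 31.9 / 0.5402 = 59 μg/mL.

59 μg/mL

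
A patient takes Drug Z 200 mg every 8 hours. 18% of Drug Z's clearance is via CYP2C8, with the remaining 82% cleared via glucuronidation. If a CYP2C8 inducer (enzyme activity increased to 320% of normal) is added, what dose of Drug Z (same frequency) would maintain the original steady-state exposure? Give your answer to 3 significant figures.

279 mg

The CYP2C8 pathway (18% of clearance) increases to 3.2× activity: 0.18 × 3.2 = 0.576.
The remaining 82% of clearance is unaffected.
New clearance relative to baseline: 0.576 + 0.82 = 1.396.
Css,avg = (dose rate)/CL, so holding Css fixed requires dose ∝ CL: 200 × 1.396 = 279 mg.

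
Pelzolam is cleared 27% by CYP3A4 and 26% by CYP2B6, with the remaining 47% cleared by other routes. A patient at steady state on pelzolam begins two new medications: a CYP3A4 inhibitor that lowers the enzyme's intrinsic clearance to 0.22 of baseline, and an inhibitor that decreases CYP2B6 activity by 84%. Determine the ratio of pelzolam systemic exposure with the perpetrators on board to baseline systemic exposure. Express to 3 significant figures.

1.75

CYP3A4: 0.27 × 0.22 = 0.0594
CYP2B6: 0.26 × 0.16 = 0.0416
Other: 0.47 (unchanged)
CL_new/CL_old = 0.0594 + 0.0416 + 0.47 = 0.571.
Systemic exposure ∝ 1/CL: fold-change = 1 / 0.571 = 1.75.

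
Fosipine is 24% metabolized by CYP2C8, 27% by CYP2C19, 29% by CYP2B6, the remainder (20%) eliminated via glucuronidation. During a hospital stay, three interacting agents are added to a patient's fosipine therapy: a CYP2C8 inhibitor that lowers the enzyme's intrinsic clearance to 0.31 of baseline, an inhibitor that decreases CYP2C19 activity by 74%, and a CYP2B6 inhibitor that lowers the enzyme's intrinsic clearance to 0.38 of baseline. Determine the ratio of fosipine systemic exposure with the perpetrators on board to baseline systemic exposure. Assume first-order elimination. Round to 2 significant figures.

2.2

CYP2C8: 0.24 × 0.31 = 0.0744
CYP2C19: 0.27 × 0.26 = 0.0702
CYP2B6: 0.29 × 0.38 = 0.1102
Other: 0.2 (unchanged)
New clearance relative to baseline: 0.0744 + 0.0702 + 0.1102 + 0.2 = 0.4548.
Systemic exposure ∝ 1/CL: fold-change = 1 / 0.4548 = 2.2.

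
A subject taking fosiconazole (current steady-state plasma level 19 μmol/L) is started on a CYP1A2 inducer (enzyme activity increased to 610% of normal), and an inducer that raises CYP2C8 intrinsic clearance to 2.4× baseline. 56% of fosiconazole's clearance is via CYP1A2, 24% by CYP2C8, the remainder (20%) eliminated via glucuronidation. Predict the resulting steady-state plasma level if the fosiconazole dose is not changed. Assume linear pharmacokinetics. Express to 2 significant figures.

The CYP1A2 pathway (56% of clearance) increases to 6.1× activity: 0.56 × 6.1 = 3.416.
The CYP2C8 pathway (24% of clearance) increases to 2.4× activity: 0.24 × 2.4 = 0.576.
Non-CYP routes (20%) are unchanged.
Relative clearance = 3.416 + 0.576 + 0.2 = 4.192.
Steady-state plasma level ∝ 1/CL: new value = 19 / 4.192 = 4.5 μmol/L.

4.5 μmol/L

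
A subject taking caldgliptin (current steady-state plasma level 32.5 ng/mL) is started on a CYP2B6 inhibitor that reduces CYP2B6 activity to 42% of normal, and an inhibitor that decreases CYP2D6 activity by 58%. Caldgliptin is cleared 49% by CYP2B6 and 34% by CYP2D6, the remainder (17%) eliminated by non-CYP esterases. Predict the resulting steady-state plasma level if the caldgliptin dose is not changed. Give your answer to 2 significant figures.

The CYP2B6 pathway (49% of clearance) is reduced to 0.42× activity: 0.49 × 0.42 = 0.2058.
The CYP2D6 pathway (34% of clearance) drops to 0.42× activity: 0.34 × 0.42 = 0.1428.
The remaining 17% of clearance is unaffected.
New clearance relative to baseline: 0.2058 + 0.1428 + 0.17 = 0.5186.
New steady-state plasma level = 32.5 / 0.5186 = 63 ng/mL (concentration scales inversely with clearance).

63 ng/mL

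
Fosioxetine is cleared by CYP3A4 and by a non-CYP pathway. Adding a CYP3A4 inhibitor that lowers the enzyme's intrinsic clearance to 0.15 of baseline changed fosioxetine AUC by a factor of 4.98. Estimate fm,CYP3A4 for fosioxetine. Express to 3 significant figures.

0.940

CL'/CL = 1 / 4.98 = 0.2008
0.15·fm + (1 − fm) = 0.2008
fm = (0.2008 − 1) / (0.15 − 1) = 0.940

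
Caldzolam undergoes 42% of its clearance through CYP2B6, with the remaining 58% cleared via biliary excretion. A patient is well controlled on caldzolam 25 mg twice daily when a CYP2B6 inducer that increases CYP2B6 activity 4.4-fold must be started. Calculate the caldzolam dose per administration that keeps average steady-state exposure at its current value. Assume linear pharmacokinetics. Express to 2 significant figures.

The CYP2B6 pathway (42% of clearance) rises to 4.4× activity: 0.42 × 4.4 = 1.848.
The remaining 58% of clearance is unaffected.
Relative clearance = 1.848 + 0.58 = 2.428.
Exposure is unchanged when dose changes in proportion to clearance. New dose = 25 mg × 2.428 = 61 mg.

61 mg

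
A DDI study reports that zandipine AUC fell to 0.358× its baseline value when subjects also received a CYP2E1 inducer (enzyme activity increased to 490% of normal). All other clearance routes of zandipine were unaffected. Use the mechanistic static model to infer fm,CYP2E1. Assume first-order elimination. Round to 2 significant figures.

Let x = fm,CYP2E1. Because AUC ∝ 1/CL, relative clearance rose to 1/0.358 = 2.793.
Only the CYP2E1 route changed, so 2.793 = x·4.9 + (1 − x), giving x = 0.46.

0.46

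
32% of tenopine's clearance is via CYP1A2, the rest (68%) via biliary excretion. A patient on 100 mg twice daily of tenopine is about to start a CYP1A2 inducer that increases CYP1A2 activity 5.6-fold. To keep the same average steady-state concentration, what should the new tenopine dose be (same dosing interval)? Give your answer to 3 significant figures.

The CYP1A2 pathway (32% of clearance) increases to 5.6× activity: 0.32 × 5.6 = 1.792.
Non-CYP routes (68%) are unchanged.
Relative clearance = 1.792 + 0.68 = 2.472.
To maintain the same steady-state level, dose must scale with clearance: new dose = 100 × 2.472 = 247 mg.

247 mg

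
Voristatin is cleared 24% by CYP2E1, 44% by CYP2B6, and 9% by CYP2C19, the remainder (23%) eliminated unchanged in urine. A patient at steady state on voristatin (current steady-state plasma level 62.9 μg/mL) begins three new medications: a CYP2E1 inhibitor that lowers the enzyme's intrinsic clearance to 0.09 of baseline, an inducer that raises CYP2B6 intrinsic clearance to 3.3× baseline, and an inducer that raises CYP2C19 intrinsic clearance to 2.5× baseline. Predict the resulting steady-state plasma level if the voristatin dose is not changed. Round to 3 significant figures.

32.6 μg/mL

CYP2E1: 0.24 × 0.09 = 0.0216
CYP2B6: 0.44 × 3.3 = 1.452
CYP2C19: 0.09 × 2.5 = 0.225
Other: 0.23 (unchanged)
CL_new/CL_old = 0.0216 + 1.452 + 0.225 + 0.23 = 1.9286.
Dividing the baseline by the relative clearance: 62.9 / 1.9286 = 32.6 μg/mL.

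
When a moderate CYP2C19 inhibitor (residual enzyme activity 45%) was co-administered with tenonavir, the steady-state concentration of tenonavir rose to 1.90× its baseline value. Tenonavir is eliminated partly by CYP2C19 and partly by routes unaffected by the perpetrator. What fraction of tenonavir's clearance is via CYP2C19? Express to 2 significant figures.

0.86

Let x = fm,CYP2C19. Because steady-state concentration ∝ 1/CL, relative clearance fell to 1/1.90 = 0.5263.
Setting x·0.45 + (1 − x) = 0.5263 and solving: x = (0.5263 − 1)/(0.45 − 1) = 0.86.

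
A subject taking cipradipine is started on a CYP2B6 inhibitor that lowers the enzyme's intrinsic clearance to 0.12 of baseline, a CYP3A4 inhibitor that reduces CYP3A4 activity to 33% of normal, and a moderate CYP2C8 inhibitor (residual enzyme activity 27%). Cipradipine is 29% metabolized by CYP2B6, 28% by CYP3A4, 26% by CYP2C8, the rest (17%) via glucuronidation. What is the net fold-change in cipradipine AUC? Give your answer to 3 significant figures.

2.72

The CYP2B6 pathway (29% of clearance) is reduced to 0.12× activity: 0.29 × 0.12 = 0.0348.
The CYP3A4 pathway (28% of clearance) is reduced to 0.33× activity: 0.28 × 0.33 = 0.0924.
The CYP2C8 pathway (26% of clearance) is reduced to 0.27× activity: 0.26 × 0.27 = 0.0702.
Non-CYP routes (17%) are unchanged.
Relative clearance = 0.0348 + 0.0924 + 0.0702 + 0.17 = 0.3674.
Because AUC varies inversely with clearance, the combined effect is 1 / 0.3674 = 2.72.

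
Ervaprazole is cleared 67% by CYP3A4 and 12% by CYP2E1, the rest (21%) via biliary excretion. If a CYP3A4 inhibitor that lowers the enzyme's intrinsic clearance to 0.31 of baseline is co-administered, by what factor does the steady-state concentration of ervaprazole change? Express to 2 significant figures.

CYP3A4: 0.67 × 0.31 = 0.2077
CYP2E1: 0.12 (unchanged)
Other: 0.21 (unchanged)
CL_new/CL_old = 0.2077 + 0.12 + 0.21 = 0.5377.
Since steady-state concentration ∝ 1/CL, the ratio is 1 / 0.5377 = 1.9.

1.9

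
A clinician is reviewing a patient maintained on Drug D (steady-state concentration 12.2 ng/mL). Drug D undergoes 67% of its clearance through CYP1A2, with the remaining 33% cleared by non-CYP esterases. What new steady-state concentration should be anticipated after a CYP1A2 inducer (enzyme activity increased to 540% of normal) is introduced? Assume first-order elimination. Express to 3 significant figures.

The CYP1A2 pathway (67% of clearance) increases to 5.4× activity: 0.67 × 5.4 = 3.618.
The remaining 33% of clearance is unaffected.
CL_new/CL_old = 3.618 + 0.33 = 3.948.
With dosing unchanged, steady-state concentration scales as 1/CL: 12.2 / 3.948 = 3.09 ng/mL.

3.09 ng/mL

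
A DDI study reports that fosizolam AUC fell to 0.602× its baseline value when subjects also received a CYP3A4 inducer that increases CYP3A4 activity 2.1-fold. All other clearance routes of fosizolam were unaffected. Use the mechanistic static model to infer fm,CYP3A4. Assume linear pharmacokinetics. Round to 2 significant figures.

0.60

Let fm be the CYP3A4 fraction. New clearance relative to baseline = fm × 2.1 + (1 − fm).
AUC ratio = 1 / (new CL fraction), so new CL fraction = 1 / 0.602 = 1.661.
fm × 2.1 + 1 − fm = 1.661  ⇒  fm × (2.1 − 1) = 0.6611  ⇒  fm = 0.60.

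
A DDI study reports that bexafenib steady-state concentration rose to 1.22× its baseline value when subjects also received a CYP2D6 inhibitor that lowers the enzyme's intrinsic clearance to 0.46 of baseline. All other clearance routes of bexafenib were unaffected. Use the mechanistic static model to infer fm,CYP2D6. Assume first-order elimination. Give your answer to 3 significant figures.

Let x = fm,CYP2D6. Because steady-state concentration ∝ 1/CL, relative clearance fell to 1/1.22 = 0.8197.
Setting x·0.46 + (1 − x) = 0.8197 and solving: x = (0.8197 − 1)/(0.46 − 1) = 0.334.

0.334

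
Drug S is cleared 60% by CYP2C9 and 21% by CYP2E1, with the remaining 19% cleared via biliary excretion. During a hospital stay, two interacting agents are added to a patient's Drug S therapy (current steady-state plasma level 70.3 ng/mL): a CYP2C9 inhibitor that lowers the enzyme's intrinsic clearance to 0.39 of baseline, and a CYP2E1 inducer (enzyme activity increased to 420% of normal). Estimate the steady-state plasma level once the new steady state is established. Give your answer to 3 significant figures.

The CYP2C9 pathway (60% of clearance) is reduced to 0.39× activity: 0.6 × 0.39 = 0.234.
The CYP2E1 pathway (21% of clearance) is boosted to 4.2× activity: 0.21 × 4.2 = 0.882.
The remaining 19% of clearance is unaffected.
Relative clearance = 0.234 + 0.882 + 0.19 = 1.306.
Dividing the baseline by the relative clearance: 70.3 / 1.306 = 53.8 ng/mL.

53.8 ng/mL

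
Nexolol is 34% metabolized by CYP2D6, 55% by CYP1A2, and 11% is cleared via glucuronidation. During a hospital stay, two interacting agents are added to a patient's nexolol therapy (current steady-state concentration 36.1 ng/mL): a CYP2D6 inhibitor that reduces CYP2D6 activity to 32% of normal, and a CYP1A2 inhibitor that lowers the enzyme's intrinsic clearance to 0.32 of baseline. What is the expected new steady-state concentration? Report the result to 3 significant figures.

91.4 ng/mL

The CYP2D6 pathway (34% of clearance) falls to 0.32× activity: 0.34 × 0.32 = 0.1088.
The CYP1A2 pathway (55% of clearance) is reduced to 0.32× activity: 0.55 × 0.32 = 0.176.
Non-CYP routes (11%) are unchanged.
CL_new/CL_old = 0.1088 + 0.176 + 0.11 = 0.3948.
Steady-state concentration ∝ 1/CL: new value = 36.1 / 0.3948 = 91.4 ng/mL.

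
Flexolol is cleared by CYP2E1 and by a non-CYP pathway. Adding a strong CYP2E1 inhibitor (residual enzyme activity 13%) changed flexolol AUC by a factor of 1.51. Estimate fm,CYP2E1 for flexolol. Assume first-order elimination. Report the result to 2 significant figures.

0.39

Let fm be the CYP2E1 fraction. New clearance relative to baseline = fm × 0.13 + (1 − fm).
AUC ratio = 1 / (new CL fraction), so new CL fraction = 1 / 1.51 = 0.6623.
fm × 0.13 + 1 − fm = 0.6623  ⇒  fm × (0.13 − 1) = −0.3377  ⇒  fm = 0.39.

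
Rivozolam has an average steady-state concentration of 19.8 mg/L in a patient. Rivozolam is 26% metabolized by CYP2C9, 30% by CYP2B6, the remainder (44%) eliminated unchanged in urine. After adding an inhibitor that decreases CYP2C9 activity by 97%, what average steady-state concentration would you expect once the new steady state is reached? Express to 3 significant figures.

CYP2C9: 0.26 × 0.03 = 0.0078
CYP2B6: 0.3 (unchanged)
Other: 0.44 (unchanged)
Relative clearance = 0.0078 + 0.3 + 0.44 = 0.7478.
With dosing unchanged, average steady-state concentration scales as 1/CL: 19.8 / 0.7478 = 26.5 mg/L.

26.5 mg/L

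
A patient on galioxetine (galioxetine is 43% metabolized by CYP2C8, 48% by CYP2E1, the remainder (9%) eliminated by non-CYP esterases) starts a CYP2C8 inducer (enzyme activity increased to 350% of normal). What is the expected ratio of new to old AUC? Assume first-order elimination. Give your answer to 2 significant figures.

The CYP2C8 pathway (43% of clearance) rises to 3.5× activity: 0.43 × 3.5 = 1.505.
CYP2E1 (48%) and the residual 9% are unaffected.
New clearance relative to baseline: 1.505 + 0.48 + 0.09 = 2.075.
AUC is inversely proportional to clearance, so the fold-change is 1 / 2.075 = 0.48.

0.48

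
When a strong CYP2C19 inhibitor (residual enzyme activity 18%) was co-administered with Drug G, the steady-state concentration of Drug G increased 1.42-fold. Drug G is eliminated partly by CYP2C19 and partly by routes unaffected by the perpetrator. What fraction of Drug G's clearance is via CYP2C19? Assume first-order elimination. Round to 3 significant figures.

Let fm be the CYP2C19 fraction. New clearance relative to baseline = fm × 0.18 + (1 − fm).
Steady-state concentration ratio = 1 / (new CL fraction), so new CL fraction = 1 / 1.42 = 0.7042.
fm × 0.18 + 1 − fm = 0.7042  ⇒  fm × (0.18 − 1) = −0.2958  ⇒  fm = 0.361.

0.361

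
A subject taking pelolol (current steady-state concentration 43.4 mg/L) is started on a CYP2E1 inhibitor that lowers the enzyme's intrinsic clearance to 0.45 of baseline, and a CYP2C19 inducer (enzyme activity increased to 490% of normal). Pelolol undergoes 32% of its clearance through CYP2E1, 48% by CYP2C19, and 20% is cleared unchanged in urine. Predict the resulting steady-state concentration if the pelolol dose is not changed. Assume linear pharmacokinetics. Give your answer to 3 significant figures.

16.1 mg/L

The CYP2E1 pathway (32% of clearance) is reduced to 0.45× activity: 0.32 × 0.45 = 0.144.
The CYP2C19 pathway (48% of clearance) rises to 4.9× activity: 0.48 × 4.9 = 2.352.
Non-CYP routes (20%) are unchanged.
CL_new/CL_old = 0.144 + 2.352 + 0.2 = 2.696.
Dividing the baseline by the relative clearance: 43.4 / 2.696 = 16.1 mg/L.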